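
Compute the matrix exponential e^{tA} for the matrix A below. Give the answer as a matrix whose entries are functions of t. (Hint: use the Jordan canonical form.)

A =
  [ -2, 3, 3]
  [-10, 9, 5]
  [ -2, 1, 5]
e^{tA} =
  [-6*t*exp(4*t) + exp(4*t), 3*t*exp(4*t), 3*t*exp(4*t)]
  [-10*t*exp(4*t), 5*t*exp(4*t) + exp(4*t), 5*t*exp(4*t)]
  [-2*t*exp(4*t), t*exp(4*t), t*exp(4*t) + exp(4*t)]

Strategy: write A = P · J · P⁻¹ where J is a Jordan canonical form, so e^{tA} = P · e^{tJ} · P⁻¹, and e^{tJ} can be computed block-by-block.

A has Jordan form
J =
  [4, 1, 0]
  [0, 4, 0]
  [0, 0, 4]
(up to reordering of blocks).

Per-block formulas:
  For a 2×2 Jordan block J_2(4): exp(t · J_2(4)) = e^(4t)·(I + t·N), where N is the 2×2 nilpotent shift.
  For a 1×1 block at λ = 4: exp(t · [4]) = [e^(4t)].

After assembling e^{tJ} and conjugating by P, we get:

e^{tA} =
  [-6*t*exp(4*t) + exp(4*t), 3*t*exp(4*t), 3*t*exp(4*t)]
  [-10*t*exp(4*t), 5*t*exp(4*t) + exp(4*t), 5*t*exp(4*t)]
  [-2*t*exp(4*t), t*exp(4*t), t*exp(4*t) + exp(4*t)]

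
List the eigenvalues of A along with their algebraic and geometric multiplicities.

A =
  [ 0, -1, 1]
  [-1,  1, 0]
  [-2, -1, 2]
λ = 1: alg = 3, geom = 1

Step 1 — factor the characteristic polynomial to read off the algebraic multiplicities:
  χ_A(x) = (x - 1)^3

Step 2 — compute geometric multiplicities via the rank-nullity identity g(λ) = n − rank(A − λI):
  rank(A − (1)·I) = 2, so dim ker(A − (1)·I) = n − 2 = 1

Summary:
  λ = 1: algebraic multiplicity = 3, geometric multiplicity = 1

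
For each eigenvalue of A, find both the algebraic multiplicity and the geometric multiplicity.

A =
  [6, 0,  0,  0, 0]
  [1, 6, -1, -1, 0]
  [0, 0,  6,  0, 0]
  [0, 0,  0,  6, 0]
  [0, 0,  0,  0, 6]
λ = 6: alg = 5, geom = 4

Step 1 — factor the characteristic polynomial to read off the algebraic multiplicities:
  χ_A(x) = (x - 6)^5

Step 2 — compute geometric multiplicities via the rank-nullity identity g(λ) = n − rank(A − λI):
  rank(A − (6)·I) = 1, so dim ker(A − (6)·I) = n − 1 = 4

Summary:
  λ = 6: algebraic multiplicity = 5, geometric multiplicity = 4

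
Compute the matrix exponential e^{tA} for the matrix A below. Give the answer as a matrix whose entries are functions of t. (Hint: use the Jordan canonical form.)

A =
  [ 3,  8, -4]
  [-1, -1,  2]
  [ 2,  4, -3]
e^{tA} =
  [4*t*exp(-t) + exp(-t), 4*exp(t) - 4*exp(-t), -8*t*exp(-t) + 2*exp(t) - 2*exp(-t)]
  [-t*exp(-t), exp(-t), 2*t*exp(-t)]
  [2*t*exp(-t), 2*exp(t) - 2*exp(-t), -4*t*exp(-t) + exp(t)]

Strategy: write A = P · J · P⁻¹ where J is a Jordan canonical form, so e^{tA} = P · e^{tJ} · P⁻¹, and e^{tJ} can be computed block-by-block.

A has Jordan form
J =
  [-1,  1, 0]
  [ 0, -1, 0]
  [ 0,  0, 1]
(up to reordering of blocks).

Per-block formulas:
  For a 1×1 block at λ = 1: exp(t · [1]) = [e^(1t)].
  For a 2×2 Jordan block J_2(-1): exp(t · J_2(-1)) = e^(-1t)·(I + t·N), where N is the 2×2 nilpotent shift.

After assembling e^{tJ} and conjugating by P, we get:

e^{tA} =
  [4*t*exp(-t) + exp(-t), 4*exp(t) - 4*exp(-t), -8*t*exp(-t) + 2*exp(t) - 2*exp(-t)]
  [-t*exp(-t), exp(-t), 2*t*exp(-t)]
  [2*t*exp(-t), 2*exp(t) - 2*exp(-t), -4*t*exp(-t) + exp(t)]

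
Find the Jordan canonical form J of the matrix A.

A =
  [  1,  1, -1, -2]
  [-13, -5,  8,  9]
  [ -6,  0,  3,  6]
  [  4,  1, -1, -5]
J_3(-3) ⊕ J_1(3)

The characteristic polynomial is
  det(x·I − A) = x^4 + 6*x^3 - 54*x - 81 = (x - 3)*(x + 3)^3

Eigenvalues and multiplicities (the geometric multiplicity of λ is n − rank(A − λI), which equals the number of Jordan blocks for λ):
  λ = -3: algebraic multiplicity = 3, geometric multiplicity = 1
  λ = 3: algebraic multiplicity = 1, geometric multiplicity = 1

Determining the block sizes for each eigenvalue:
  λ = -3: one block (gm = 1), so the single block has size am = 3 → block sizes [3]
  λ = 3: one block (gm = 1), so the single block has size am = 1 → block sizes [1]

Assembling the blocks gives a Jordan form
J =
  [-3,  1,  0, 0]
  [ 0, -3,  1, 0]
  [ 0,  0, -3, 0]
  [ 0,  0,  0, 3]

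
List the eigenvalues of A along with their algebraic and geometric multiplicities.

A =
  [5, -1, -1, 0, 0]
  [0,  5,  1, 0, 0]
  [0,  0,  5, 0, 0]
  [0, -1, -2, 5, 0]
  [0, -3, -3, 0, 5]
λ = 5: alg = 5, geom = 3

Step 1 — factor the characteristic polynomial to read off the algebraic multiplicities:
  χ_A(x) = (x - 5)^5

Step 2 — compute geometric multiplicities via the rank-nullity identity g(λ) = n − rank(A − λI):
  rank(A − (5)·I) = 2, so dim ker(A − (5)·I) = n − 2 = 3

Summary:
  λ = 5: algebraic multiplicity = 5, geometric multiplicity = 3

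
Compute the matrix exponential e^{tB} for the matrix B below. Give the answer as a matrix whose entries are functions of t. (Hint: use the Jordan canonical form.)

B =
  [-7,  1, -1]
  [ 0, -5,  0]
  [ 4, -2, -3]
e^{tB} =
  [-2*t*exp(-5*t) + exp(-5*t), t*exp(-5*t), -t*exp(-5*t)]
  [0, exp(-5*t), 0]
  [4*t*exp(-5*t), -2*t*exp(-5*t), 2*t*exp(-5*t) + exp(-5*t)]

Strategy: write B = P · J · P⁻¹ where J is a Jordan canonical form, so e^{tB} = P · e^{tJ} · P⁻¹, and e^{tJ} can be computed block-by-block.

B has Jordan form
J =
  [-5,  1,  0]
  [ 0, -5,  0]
  [ 0,  0, -5]
(up to reordering of blocks).

Per-block formulas:
  For a 1×1 block at λ = -5: exp(t · [-5]) = [e^(-5t)].
  For a 2×2 Jordan block J_2(-5): exp(t · J_2(-5)) = e^(-5t)·(I + t·N), where N is the 2×2 nilpotent shift.

After assembling e^{tJ} and conjugating by P, we get:

e^{tB} =
  [-2*t*exp(-5*t) + exp(-5*t), t*exp(-5*t), -t*exp(-5*t)]
  [0, exp(-5*t), 0]
  [4*t*exp(-5*t), -2*t*exp(-5*t), 2*t*exp(-5*t) + exp(-5*t)]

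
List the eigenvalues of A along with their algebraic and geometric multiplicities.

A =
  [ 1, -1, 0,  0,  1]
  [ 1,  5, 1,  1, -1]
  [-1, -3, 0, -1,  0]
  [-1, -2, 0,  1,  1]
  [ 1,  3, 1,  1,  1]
λ = 1: alg = 2, geom = 2; λ = 2: alg = 3, geom = 1

Step 1 — factor the characteristic polynomial to read off the algebraic multiplicities:
  χ_A(x) = (x - 2)^3*(x - 1)^2

Step 2 — compute geometric multiplicities via the rank-nullity identity g(λ) = n − rank(A − λI):
  rank(A − (1)·I) = 3, so dim ker(A − (1)·I) = n − 3 = 2
  rank(A − (2)·I) = 4, so dim ker(A − (2)·I) = n − 4 = 1

Summary:
  λ = 1: algebraic multiplicity = 2, geometric multiplicity = 2
  λ = 2: algebraic multiplicity = 3, geometric multiplicity = 1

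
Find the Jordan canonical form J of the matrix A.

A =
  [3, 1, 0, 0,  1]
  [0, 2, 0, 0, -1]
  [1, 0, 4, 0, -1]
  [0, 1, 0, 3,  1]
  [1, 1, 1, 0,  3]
J_3(3) ⊕ J_1(3) ⊕ J_1(3)

The characteristic polynomial is
  det(x·I − A) = x^5 - 15*x^4 + 90*x^3 - 270*x^2 + 405*x - 243 = (x - 3)^5

Eigenvalues and multiplicities (the geometric multiplicity of λ is n − rank(A − λI), which equals the number of Jordan blocks for λ):
  λ = 3: algebraic multiplicity = 5, geometric multiplicity = 3

Determining the block sizes for each eigenvalue:
  λ = 3: with am = 5 and gm = 3, the partition is not yet determined (e.g. several partitions of 5 into 3 parts exist). Let N = A − (3)·I. Computing rank(N^1) = 2, rank(N^2) = 1, rank(N^3) = 0; the number of blocks of size ≥ j is rank(N^{j−1}) − rank(N^j), giving [3, 1, 1]. So we have 1 block(s) of size 3, 2 block(s) of size 1 → block sizes [3, 1, 1]

Assembling the blocks gives a Jordan form
J =
  [3, 1, 0, 0, 0]
  [0, 3, 1, 0, 0]
  [0, 0, 3, 0, 0]
  [0, 0, 0, 3, 0]
  [0, 0, 0, 0, 3]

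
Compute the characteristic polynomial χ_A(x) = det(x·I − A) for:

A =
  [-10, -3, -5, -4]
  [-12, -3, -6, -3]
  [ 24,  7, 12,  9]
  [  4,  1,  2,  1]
x^4

Expanding det(x·I − A) (e.g. by cofactor expansion or by noting that A is similar to its Jordan form J, which has the same characteristic polynomial as A) gives
  χ_A(x) = x^4
which factors as x^4. The eigenvalues (with algebraic multiplicities) are λ = 0 with multiplicity 4.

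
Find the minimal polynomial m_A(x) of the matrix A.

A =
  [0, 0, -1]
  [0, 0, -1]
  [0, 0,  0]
x^2

The characteristic polynomial is χ_A(x) = x^3, so the eigenvalues are known. The minimal polynomial is
  m_A(x) = Π_λ (x − λ)^{k_λ}
where k_λ is the size of the *largest* Jordan block for λ (equivalently, the smallest k with (A − λI)^k v = 0 for every generalised eigenvector v of λ).

  λ = 0: largest Jordan block has size 2, contributing (x − 0)^2

So m_A(x) = x^2 = x^2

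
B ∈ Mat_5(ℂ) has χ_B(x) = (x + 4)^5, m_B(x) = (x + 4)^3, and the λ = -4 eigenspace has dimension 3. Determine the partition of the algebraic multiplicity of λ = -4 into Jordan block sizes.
Block sizes for λ = -4: [3, 1, 1]

Step 1 — from the characteristic polynomial, algebraic multiplicity of λ = -4 is 5. From dim ker(B − (-4)·I) = 3, there are exactly 3 Jordan blocks for λ = -4.
Step 2 — from the minimal polynomial, the factor (x + 4)^3 tells us the largest block for λ = -4 has size 3.
Step 3 — with total size 5, 3 blocks, and largest block 3, the block sizes (in nonincreasing order) are [3, 1, 1].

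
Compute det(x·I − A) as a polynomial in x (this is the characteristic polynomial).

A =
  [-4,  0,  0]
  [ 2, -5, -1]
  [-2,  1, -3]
x^3 + 12*x^2 + 48*x + 64

Expanding det(x·I − A) (e.g. by cofactor expansion or by noting that A is similar to its Jordan form J, which has the same characteristic polynomial as A) gives
  χ_A(x) = x^3 + 12*x^2 + 48*x + 64
which factors as (x + 4)^3. The eigenvalues (with algebraic multiplicities) are λ = -4 with multiplicity 3.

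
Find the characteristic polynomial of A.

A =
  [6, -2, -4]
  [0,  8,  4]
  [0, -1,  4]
x^3 - 18*x^2 + 108*x - 216

Expanding det(x·I − A) (e.g. by cofactor expansion or by noting that A is similar to its Jordan form J, which has the same characteristic polynomial as A) gives
  χ_A(x) = x^3 - 18*x^2 + 108*x - 216
which factors as (x - 6)^3. The eigenvalues (with algebraic multiplicities) are λ = 6 with multiplicity 3.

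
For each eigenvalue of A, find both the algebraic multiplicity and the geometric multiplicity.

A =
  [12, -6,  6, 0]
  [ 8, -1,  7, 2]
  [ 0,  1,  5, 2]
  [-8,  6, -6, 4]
λ = 4: alg = 2, geom = 2; λ = 6: alg = 2, geom = 1

Step 1 — factor the characteristic polynomial to read off the algebraic multiplicities:
  χ_A(x) = (x - 6)^2*(x - 4)^2

Step 2 — compute geometric multiplicities via the rank-nullity identity g(λ) = n − rank(A − λI):
  rank(A − (4)·I) = 2, so dim ker(A − (4)·I) = n − 2 = 2
  rank(A − (6)·I) = 3, so dim ker(A − (6)·I) = n − 3 = 1

Summary:
  λ = 4: algebraic multiplicity = 2, geometric multiplicity = 2
  λ = 6: algebraic multiplicity = 2, geometric multiplicity = 1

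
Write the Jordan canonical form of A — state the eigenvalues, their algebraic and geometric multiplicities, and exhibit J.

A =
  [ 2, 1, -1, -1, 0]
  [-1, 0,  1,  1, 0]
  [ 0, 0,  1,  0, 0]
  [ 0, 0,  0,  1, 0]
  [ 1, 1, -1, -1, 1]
J_2(1) ⊕ J_1(1) ⊕ J_1(1) ⊕ J_1(1)

The characteristic polynomial is
  det(x·I − A) = x^5 - 5*x^4 + 10*x^3 - 10*x^2 + 5*x - 1 = (x - 1)^5

Eigenvalues and multiplicities (the geometric multiplicity of λ is n − rank(A − λI), which equals the number of Jordan blocks for λ):
  λ = 1: algebraic multiplicity = 5, geometric multiplicity = 4

Determining the block sizes for each eigenvalue:
  λ = 1: 4 blocks summing to 5 forces exactly one block of size 2 and the rest size 1 → block sizes [2, 1, 1, 1]

Assembling the blocks gives a Jordan form
J =
  [1, 1, 0, 0, 0]
  [0, 1, 0, 0, 0]
  [0, 0, 1, 0, 0]
  [0, 0, 0, 1, 0]
  [0, 0, 0, 0, 1]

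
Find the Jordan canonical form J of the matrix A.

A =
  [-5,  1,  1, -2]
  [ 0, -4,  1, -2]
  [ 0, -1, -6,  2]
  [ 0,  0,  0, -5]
J_2(-5) ⊕ J_1(-5) ⊕ J_1(-5)

The characteristic polynomial is
  det(x·I − A) = x^4 + 20*x^3 + 150*x^2 + 500*x + 625 = (x + 5)^4

Eigenvalues and multiplicities (the geometric multiplicity of λ is n − rank(A − λI), which equals the number of Jordan blocks for λ):
  λ = -5: algebraic multiplicity = 4, geometric multiplicity = 3

Determining the block sizes for each eigenvalue:
  λ = -5: 3 blocks summing to 4 forces exactly one block of size 2 and the rest size 1 → block sizes [2, 1, 1]

Assembling the blocks gives a Jordan form
J =
  [-5,  1,  0,  0]
  [ 0, -5,  0,  0]
  [ 0,  0, -5,  0]
  [ 0,  0,  0, -5]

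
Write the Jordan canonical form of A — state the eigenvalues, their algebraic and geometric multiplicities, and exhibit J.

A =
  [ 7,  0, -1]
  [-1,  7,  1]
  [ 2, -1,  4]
J_3(6)

The characteristic polynomial is
  det(x·I − A) = x^3 - 18*x^2 + 108*x - 216 = (x - 6)^3

Eigenvalues and multiplicities (the geometric multiplicity of λ is n − rank(A − λI), which equals the number of Jordan blocks for λ):
  λ = 6: algebraic multiplicity = 3, geometric multiplicity = 1

Determining the block sizes for each eigenvalue:
  λ = 6: one block (gm = 1), so the single block has size am = 3 → block sizes [3]

Assembling the blocks gives a Jordan form
J =
  [6, 1, 0]
  [0, 6, 1]
  [0, 0, 6]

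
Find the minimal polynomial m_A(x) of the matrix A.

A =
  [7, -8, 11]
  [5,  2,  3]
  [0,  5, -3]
x^3 - 6*x^2 + 12*x - 8

The characteristic polynomial is χ_A(x) = (x - 2)^3, so the eigenvalues are known. The minimal polynomial is
  m_A(x) = Π_λ (x − λ)^{k_λ}
where k_λ is the size of the *largest* Jordan block for λ (equivalently, the smallest k with (A − λI)^k v = 0 for every generalised eigenvector v of λ).

  λ = 2: largest Jordan block has size 3, contributing (x − 2)^3

So m_A(x) = (x - 2)^3 = x^3 - 6*x^2 + 12*x - 8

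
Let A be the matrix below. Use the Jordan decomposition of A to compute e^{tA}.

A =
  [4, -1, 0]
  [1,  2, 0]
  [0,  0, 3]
e^{tA} =
  [t*exp(3*t) + exp(3*t), -t*exp(3*t), 0]
  [t*exp(3*t), -t*exp(3*t) + exp(3*t), 0]
  [0, 0, exp(3*t)]

Strategy: write A = P · J · P⁻¹ where J is a Jordan canonical form, so e^{tA} = P · e^{tJ} · P⁻¹, and e^{tJ} can be computed block-by-block.

A has Jordan form
J =
  [3, 1, 0]
  [0, 3, 0]
  [0, 0, 3]
(up to reordering of blocks).

Per-block formulas:
  For a 2×2 Jordan block J_2(3): exp(t · J_2(3)) = e^(3t)·(I + t·N), where N is the 2×2 nilpotent shift.
  For a 1×1 block at λ = 3: exp(t · [3]) = [e^(3t)].

After assembling e^{tJ} and conjugating by P, we get:

e^{tA} =
  [t*exp(3*t) + exp(3*t), -t*exp(3*t), 0]
  [t*exp(3*t), -t*exp(3*t) + exp(3*t), 0]
  [0, 0, exp(3*t)]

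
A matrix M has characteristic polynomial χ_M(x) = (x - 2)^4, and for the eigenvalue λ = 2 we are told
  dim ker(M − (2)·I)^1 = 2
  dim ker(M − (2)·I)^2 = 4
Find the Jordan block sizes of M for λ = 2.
Block sizes for λ = 2: [2, 2]

From the dimensions of kernels of powers, the number of Jordan blocks of size at least j is d_j − d_{j−1} where d_j = dim ker(N^j) (with d_0 = 0). Computing the differences gives [2, 2].
The number of blocks of size exactly k is (#blocks of size ≥ k) − (#blocks of size ≥ k + 1), so the partition is: 2 block(s) of size 2.
In nonincreasing order the block sizes are [2, 2].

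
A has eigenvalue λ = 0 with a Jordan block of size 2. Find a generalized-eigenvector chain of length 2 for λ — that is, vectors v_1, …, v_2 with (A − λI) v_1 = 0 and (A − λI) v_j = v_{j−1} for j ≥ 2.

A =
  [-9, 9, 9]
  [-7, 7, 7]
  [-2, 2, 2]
A Jordan chain for λ = 0 of length 2:
v_1 = (-9, -7, -2)ᵀ
v_2 = (1, 0, 0)ᵀ

Let N = A − (0)·I. We want v_2 with N^2 v_2 = 0 but N^1 v_2 ≠ 0; then v_{j-1} := N · v_j for j = 2, …, 2.

Pick v_2 = (1, 0, 0)ᵀ.
Then v_1 = N · v_2 = (-9, -7, -2)ᵀ.

Sanity check: (A − (0)·I) v_1 = (0, 0, 0)ᵀ = 0. ✓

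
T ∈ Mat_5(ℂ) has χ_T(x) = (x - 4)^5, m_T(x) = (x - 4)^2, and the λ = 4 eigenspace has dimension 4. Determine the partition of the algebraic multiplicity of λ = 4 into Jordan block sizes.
Block sizes for λ = 4: [2, 1, 1, 1]

Step 1 — from the characteristic polynomial, algebraic multiplicity of λ = 4 is 5. From dim ker(T − (4)·I) = 4, there are exactly 4 Jordan blocks for λ = 4.
Step 2 — from the minimal polynomial, the factor (x − 4)^2 tells us the largest block for λ = 4 has size 2.
Step 3 — with total size 5, 4 blocks, and largest block 2, the block sizes (in nonincreasing order) are [2, 1, 1, 1].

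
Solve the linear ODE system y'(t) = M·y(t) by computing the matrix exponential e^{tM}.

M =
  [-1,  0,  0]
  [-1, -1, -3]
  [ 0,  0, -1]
e^{tM} =
  [exp(-t), 0, 0]
  [-t*exp(-t), exp(-t), -3*t*exp(-t)]
  [0, 0, exp(-t)]

Strategy: write M = P · J · P⁻¹ where J is a Jordan canonical form, so e^{tM} = P · e^{tJ} · P⁻¹, and e^{tJ} can be computed block-by-block.

M has Jordan form
J =
  [-1,  1,  0]
  [ 0, -1,  0]
  [ 0,  0, -1]
(up to reordering of blocks).

Per-block formulas:
  For a 1×1 block at λ = -1: exp(t · [-1]) = [e^(-1t)].
  For a 2×2 Jordan block J_2(-1): exp(t · J_2(-1)) = e^(-1t)·(I + t·N), where N is the 2×2 nilpotent shift.

After assembling e^{tJ} and conjugating by P, we get:

e^{tM} =
  [exp(-t), 0, 0]
  [-t*exp(-t), exp(-t), -3*t*exp(-t)]
  [0, 0, exp(-t)]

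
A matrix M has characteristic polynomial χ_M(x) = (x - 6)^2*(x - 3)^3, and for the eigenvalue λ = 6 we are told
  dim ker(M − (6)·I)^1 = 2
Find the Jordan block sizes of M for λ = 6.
Block sizes for λ = 6: [1, 1]

From the dimensions of kernels of powers, the number of Jordan blocks of size at least j is d_j − d_{j−1} where d_j = dim ker(N^j) (with d_0 = 0). Computing the differences gives [2].
The number of blocks of size exactly k is (#blocks of size ≥ k) − (#blocks of size ≥ k + 1), so the partition is: 2 block(s) of size 1.
In nonincreasing order the block sizes are [1, 1].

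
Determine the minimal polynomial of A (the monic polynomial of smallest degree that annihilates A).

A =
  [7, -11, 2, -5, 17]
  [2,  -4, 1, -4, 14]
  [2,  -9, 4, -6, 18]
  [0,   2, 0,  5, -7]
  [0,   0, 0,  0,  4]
x^4 - 13*x^3 + 63*x^2 - 135*x + 108

The characteristic polynomial is χ_A(x) = (x - 4)*(x - 3)^4, so the eigenvalues are known. The minimal polynomial is
  m_A(x) = Π_λ (x − λ)^{k_λ}
where k_λ is the size of the *largest* Jordan block for λ (equivalently, the smallest k with (A − λI)^k v = 0 for every generalised eigenvector v of λ).

  λ = 3: largest Jordan block has size 3, contributing (x − 3)^3
  λ = 4: largest Jordan block has size 1, contributing (x − 4)

So m_A(x) = (x - 4)*(x - 3)^3 = x^4 - 13*x^3 + 63*x^2 - 135*x + 108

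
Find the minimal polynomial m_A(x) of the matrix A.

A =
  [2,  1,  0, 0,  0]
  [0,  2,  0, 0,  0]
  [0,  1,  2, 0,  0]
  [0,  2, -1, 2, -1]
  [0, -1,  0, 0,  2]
x^2 - 4*x + 4

The characteristic polynomial is χ_A(x) = (x - 2)^5, so the eigenvalues are known. The minimal polynomial is
  m_A(x) = Π_λ (x − λ)^{k_λ}
where k_λ is the size of the *largest* Jordan block for λ (equivalently, the smallest k with (A − λI)^k v = 0 for every generalised eigenvector v of λ).

  λ = 2: largest Jordan block has size 2, contributing (x − 2)^2

So m_A(x) = (x - 2)^2 = x^2 - 4*x + 4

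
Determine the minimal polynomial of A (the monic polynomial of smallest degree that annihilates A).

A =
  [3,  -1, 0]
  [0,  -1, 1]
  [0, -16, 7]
x^3 - 9*x^2 + 27*x - 27

The characteristic polynomial is χ_A(x) = (x - 3)^3, so the eigenvalues are known. The minimal polynomial is
  m_A(x) = Π_λ (x − λ)^{k_λ}
where k_λ is the size of the *largest* Jordan block for λ (equivalently, the smallest k with (A − λI)^k v = 0 for every generalised eigenvector v of λ).

  λ = 3: largest Jordan block has size 3, contributing (x − 3)^3

So m_A(x) = (x - 3)^3 = x^3 - 9*x^2 + 27*x - 27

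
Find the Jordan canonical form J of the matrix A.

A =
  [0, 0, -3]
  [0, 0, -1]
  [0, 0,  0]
J_2(0) ⊕ J_1(0)

The characteristic polynomial is
  det(x·I − A) = x^3

Eigenvalues and multiplicities (the geometric multiplicity of λ is n − rank(A − λI), which equals the number of Jordan blocks for λ):
  λ = 0: algebraic multiplicity = 3, geometric multiplicity = 2

Determining the block sizes for each eigenvalue:
  λ = 0: 2 blocks summing to 3 forces exactly one block of size 2 and the rest size 1 → block sizes [2, 1]

Assembling the blocks gives a Jordan form
J =
  [0, 1, 0]
  [0, 0, 0]
  [0, 0, 0]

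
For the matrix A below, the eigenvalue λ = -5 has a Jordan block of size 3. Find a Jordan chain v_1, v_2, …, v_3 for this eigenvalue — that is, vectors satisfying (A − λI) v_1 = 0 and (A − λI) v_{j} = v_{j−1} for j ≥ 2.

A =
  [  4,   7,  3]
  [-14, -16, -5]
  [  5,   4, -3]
A Jordan chain for λ = -5 of length 3:
v_1 = (-2, 3, -1)ᵀ
v_2 = (9, -14, 5)ᵀ
v_3 = (1, 0, 0)ᵀ

Let N = A − (-5)·I. We want v_3 with N^3 v_3 = 0 but N^2 v_3 ≠ 0; then v_{j-1} := N · v_j for j = 3, …, 2.

Pick v_3 = (1, 0, 0)ᵀ.
Then v_2 = N · v_3 = (9, -14, 5)ᵀ.
Then v_1 = N · v_2 = (-2, 3, -1)ᵀ.

Sanity check: (A − (-5)·I) v_1 = (0, 0, 0)ᵀ = 0. ✓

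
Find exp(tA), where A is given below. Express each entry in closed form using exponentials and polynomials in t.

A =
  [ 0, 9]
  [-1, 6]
e^{tA} =
  [-3*t*exp(3*t) + exp(3*t), 9*t*exp(3*t)]
  [-t*exp(3*t), 3*t*exp(3*t) + exp(3*t)]

Strategy: write A = P · J · P⁻¹ where J is a Jordan canonical form, so e^{tA} = P · e^{tJ} · P⁻¹, and e^{tJ} can be computed block-by-block.

A has Jordan form
J =
  [3, 1]
  [0, 3]
(up to reordering of blocks).

Per-block formulas:
  For a 2×2 Jordan block J_2(3): exp(t · J_2(3)) = e^(3t)·(I + t·N), where N is the 2×2 nilpotent shift.

After assembling e^{tJ} and conjugating by P, we get:

e^{tA} =
  [-3*t*exp(3*t) + exp(3*t), 9*t*exp(3*t)]
  [-t*exp(3*t), 3*t*exp(3*t) + exp(3*t)]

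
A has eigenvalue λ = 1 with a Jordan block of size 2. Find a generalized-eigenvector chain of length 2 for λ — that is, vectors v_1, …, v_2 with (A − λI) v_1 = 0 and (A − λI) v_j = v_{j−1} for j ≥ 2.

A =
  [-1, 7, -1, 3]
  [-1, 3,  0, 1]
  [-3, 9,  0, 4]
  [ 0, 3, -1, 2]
A Jordan chain for λ = 1 of length 2:
v_1 = (-2, -1, -3, 0)ᵀ
v_2 = (1, 0, 0, 0)ᵀ

Let N = A − (1)·I. We want v_2 with N^2 v_2 = 0 but N^1 v_2 ≠ 0; then v_{j-1} := N · v_j for j = 2, …, 2.

Pick v_2 = (1, 0, 0, 0)ᵀ.
Then v_1 = N · v_2 = (-2, -1, -3, 0)ᵀ.

Sanity check: (A − (1)·I) v_1 = (0, 0, 0, 0)ᵀ = 0. ✓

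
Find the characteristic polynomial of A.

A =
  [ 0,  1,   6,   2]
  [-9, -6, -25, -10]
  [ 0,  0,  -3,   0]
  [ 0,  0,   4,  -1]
x^4 + 10*x^3 + 36*x^2 + 54*x + 27

Expanding det(x·I − A) (e.g. by cofactor expansion or by noting that A is similar to its Jordan form J, which has the same characteristic polynomial as A) gives
  χ_A(x) = x^4 + 10*x^3 + 36*x^2 + 54*x + 27
which factors as (x + 1)*(x + 3)^3. The eigenvalues (with algebraic multiplicities) are λ = -3 with multiplicity 3, λ = -1 with multiplicity 1.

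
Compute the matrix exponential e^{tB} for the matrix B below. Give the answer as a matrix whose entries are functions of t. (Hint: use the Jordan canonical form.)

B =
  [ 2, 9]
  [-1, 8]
e^{tB} =
  [-3*t*exp(5*t) + exp(5*t), 9*t*exp(5*t)]
  [-t*exp(5*t), 3*t*exp(5*t) + exp(5*t)]

Strategy: write B = P · J · P⁻¹ where J is a Jordan canonical form, so e^{tB} = P · e^{tJ} · P⁻¹, and e^{tJ} can be computed block-by-block.

B has Jordan form
J =
  [5, 1]
  [0, 5]
(up to reordering of blocks).

Per-block formulas:
  For a 2×2 Jordan block J_2(5): exp(t · J_2(5)) = e^(5t)·(I + t·N), where N is the 2×2 nilpotent shift.

After assembling e^{tJ} and conjugating by P, we get:

e^{tB} =
  [-3*t*exp(5*t) + exp(5*t), 9*t*exp(5*t)]
  [-t*exp(5*t), 3*t*exp(5*t) + exp(5*t)]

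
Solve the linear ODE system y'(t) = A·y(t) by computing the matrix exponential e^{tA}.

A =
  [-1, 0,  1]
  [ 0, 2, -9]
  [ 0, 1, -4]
e^{tA} =
  [exp(-t), t^2*exp(-t)/2, -3*t^2*exp(-t)/2 + t*exp(-t)]
  [0, 3*t*exp(-t) + exp(-t), -9*t*exp(-t)]
  [0, t*exp(-t), -3*t*exp(-t) + exp(-t)]

Strategy: write A = P · J · P⁻¹ where J is a Jordan canonical form, so e^{tA} = P · e^{tJ} · P⁻¹, and e^{tJ} can be computed block-by-block.

A has Jordan form
J =
  [-1,  1,  0]
  [ 0, -1,  1]
  [ 0,  0, -1]
(up to reordering of blocks).

Per-block formulas:
  For a 3×3 Jordan block J_3(-1): exp(t · J_3(-1)) = e^(-1t)·(I + t·N + (t^2/2)·N^2), where N is the 3×3 nilpotent shift.

After assembling e^{tJ} and conjugating by P, we get:

e^{tA} =
  [exp(-t), t^2*exp(-t)/2, -3*t^2*exp(-t)/2 + t*exp(-t)]
  [0, 3*t*exp(-t) + exp(-t), -9*t*exp(-t)]
  [0, t*exp(-t), -3*t*exp(-t) + exp(-t)]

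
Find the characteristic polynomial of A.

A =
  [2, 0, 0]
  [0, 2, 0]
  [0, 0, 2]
x^3 - 6*x^2 + 12*x - 8

Expanding det(x·I − A) (e.g. by cofactor expansion or by noting that A is similar to its Jordan form J, which has the same characteristic polynomial as A) gives
  χ_A(x) = x^3 - 6*x^2 + 12*x - 8
which factors as (x - 2)^3. The eigenvalues (with algebraic multiplicities) are λ = 2 with multiplicity 3.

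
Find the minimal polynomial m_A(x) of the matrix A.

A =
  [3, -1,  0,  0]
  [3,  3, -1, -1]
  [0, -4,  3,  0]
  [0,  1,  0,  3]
x^3 - 9*x^2 + 27*x - 27

The characteristic polynomial is χ_A(x) = (x - 3)^4, so the eigenvalues are known. The minimal polynomial is
  m_A(x) = Π_λ (x − λ)^{k_λ}
where k_λ is the size of the *largest* Jordan block for λ (equivalently, the smallest k with (A − λI)^k v = 0 for every generalised eigenvector v of λ).

  λ = 3: largest Jordan block has size 3, contributing (x − 3)^3

So m_A(x) = (x - 3)^3 = x^3 - 9*x^2 + 27*x - 27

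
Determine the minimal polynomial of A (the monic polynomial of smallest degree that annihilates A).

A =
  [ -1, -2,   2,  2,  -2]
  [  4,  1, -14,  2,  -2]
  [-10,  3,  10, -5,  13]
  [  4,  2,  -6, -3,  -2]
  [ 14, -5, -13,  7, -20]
x^3 + 7*x^2 + 11*x + 5

The characteristic polynomial is χ_A(x) = (x + 1)^3*(x + 5)^2, so the eigenvalues are known. The minimal polynomial is
  m_A(x) = Π_λ (x − λ)^{k_λ}
where k_λ is the size of the *largest* Jordan block for λ (equivalently, the smallest k with (A − λI)^k v = 0 for every generalised eigenvector v of λ).

  λ = -5: largest Jordan block has size 1, contributing (x + 5)
  λ = -1: largest Jordan block has size 2, contributing (x + 1)^2

So m_A(x) = (x + 1)^2*(x + 5) = x^3 + 7*x^2 + 11*x + 5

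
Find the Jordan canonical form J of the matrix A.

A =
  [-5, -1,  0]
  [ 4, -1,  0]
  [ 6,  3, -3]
J_2(-3) ⊕ J_1(-3)

The characteristic polynomial is
  det(x·I − A) = x^3 + 9*x^2 + 27*x + 27 = (x + 3)^3

Eigenvalues and multiplicities (the geometric multiplicity of λ is n − rank(A − λI), which equals the number of Jordan blocks for λ):
  λ = -3: algebraic multiplicity = 3, geometric multiplicity = 2

Determining the block sizes for each eigenvalue:
  λ = -3: 2 blocks summing to 3 forces exactly one block of size 2 and the rest size 1 → block sizes [2, 1]

Assembling the blocks gives a Jordan form
J =
  [-3,  1,  0]
  [ 0, -3,  0]
  [ 0,  0, -3]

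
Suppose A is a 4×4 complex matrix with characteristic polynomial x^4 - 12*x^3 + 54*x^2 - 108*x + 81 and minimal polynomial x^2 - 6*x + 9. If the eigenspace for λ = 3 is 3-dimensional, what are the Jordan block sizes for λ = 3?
Block sizes for λ = 3: [2, 1, 1]

Step 1 — from the characteristic polynomial, algebraic multiplicity of λ = 3 is 4. From dim ker(A − (3)·I) = 3, there are exactly 3 Jordan blocks for λ = 3.
Step 2 — from the minimal polynomial, the factor (x − 3)^2 tells us the largest block for λ = 3 has size 2.
Step 3 — with total size 4, 3 blocks, and largest block 2, the block sizes (in nonincreasing order) are [2, 1, 1].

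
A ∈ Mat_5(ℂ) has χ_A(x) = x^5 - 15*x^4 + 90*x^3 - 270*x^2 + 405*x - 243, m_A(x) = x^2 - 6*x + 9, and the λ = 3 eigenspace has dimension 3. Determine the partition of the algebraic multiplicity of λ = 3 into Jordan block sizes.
Block sizes for λ = 3: [2, 2, 1]

Step 1 — from the characteristic polynomial, algebraic multiplicity of λ = 3 is 5. From dim ker(A − (3)·I) = 3, there are exactly 3 Jordan blocks for λ = 3.
Step 2 — from the minimal polynomial, the factor (x − 3)^2 tells us the largest block for λ = 3 has size 2.
Step 3 — with total size 5, 3 blocks, and largest block 2, the block sizes (in nonincreasing order) are [2, 2, 1].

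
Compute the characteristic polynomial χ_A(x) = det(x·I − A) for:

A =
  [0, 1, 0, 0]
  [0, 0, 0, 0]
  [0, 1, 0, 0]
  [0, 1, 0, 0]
x^4

Expanding det(x·I − A) (e.g. by cofactor expansion or by noting that A is similar to its Jordan form J, which has the same characteristic polynomial as A) gives
  χ_A(x) = x^4
which factors as x^4. The eigenvalues (with algebraic multiplicities) are λ = 0 with multiplicity 4.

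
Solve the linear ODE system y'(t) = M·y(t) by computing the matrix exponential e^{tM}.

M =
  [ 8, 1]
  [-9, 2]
e^{tM} =
  [3*t*exp(5*t) + exp(5*t), t*exp(5*t)]
  [-9*t*exp(5*t), -3*t*exp(5*t) + exp(5*t)]

Strategy: write M = P · J · P⁻¹ where J is a Jordan canonical form, so e^{tM} = P · e^{tJ} · P⁻¹, and e^{tJ} can be computed block-by-block.

M has Jordan form
J =
  [5, 1]
  [0, 5]
(up to reordering of blocks).

Per-block formulas:
  For a 2×2 Jordan block J_2(5): exp(t · J_2(5)) = e^(5t)·(I + t·N), where N is the 2×2 nilpotent shift.

After assembling e^{tJ} and conjugating by P, we get:

e^{tM} =
  [3*t*exp(5*t) + exp(5*t), t*exp(5*t)]
  [-9*t*exp(5*t), -3*t*exp(5*t) + exp(5*t)]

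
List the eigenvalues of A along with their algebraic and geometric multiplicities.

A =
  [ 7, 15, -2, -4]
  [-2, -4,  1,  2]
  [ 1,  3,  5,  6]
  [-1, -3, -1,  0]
λ = 2: alg = 4, geom = 2

Step 1 — factor the characteristic polynomial to read off the algebraic multiplicities:
  χ_A(x) = (x - 2)^4

Step 2 — compute geometric multiplicities via the rank-nullity identity g(λ) = n − rank(A − λI):
  rank(A − (2)·I) = 2, so dim ker(A − (2)·I) = n − 2 = 2

Summary:
  λ = 2: algebraic multiplicity = 4, geometric multiplicity = 2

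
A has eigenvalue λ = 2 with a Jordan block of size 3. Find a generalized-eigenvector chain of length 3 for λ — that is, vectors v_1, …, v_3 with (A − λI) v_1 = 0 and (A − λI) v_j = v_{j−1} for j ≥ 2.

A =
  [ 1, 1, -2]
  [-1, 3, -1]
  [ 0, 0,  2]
A Jordan chain for λ = 2 of length 3:
v_1 = (1, 1, 0)ᵀ
v_2 = (-2, -1, 0)ᵀ
v_3 = (0, 0, 1)ᵀ

Let N = A − (2)·I. We want v_3 with N^3 v_3 = 0 but N^2 v_3 ≠ 0; then v_{j-1} := N · v_j for j = 3, …, 2.

Pick v_3 = (0, 0, 1)ᵀ.
Then v_2 = N · v_3 = (-2, -1, 0)ᵀ.
Then v_1 = N · v_2 = (1, 1, 0)ᵀ.

Sanity check: (A − (2)·I) v_1 = (0, 0, 0)ᵀ = 0. ✓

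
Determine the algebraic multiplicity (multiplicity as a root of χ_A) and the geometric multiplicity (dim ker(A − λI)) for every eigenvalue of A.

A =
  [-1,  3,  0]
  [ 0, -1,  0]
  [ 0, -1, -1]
λ = -1: alg = 3, geom = 2

Step 1 — factor the characteristic polynomial to read off the algebraic multiplicities:
  χ_A(x) = (x + 1)^3

Step 2 — compute geometric multiplicities via the rank-nullity identity g(λ) = n − rank(A − λI):
  rank(A − (-1)·I) = 1, so dim ker(A − (-1)·I) = n − 1 = 2

Summary:
  λ = -1: algebraic multiplicity = 3, geometric multiplicity = 2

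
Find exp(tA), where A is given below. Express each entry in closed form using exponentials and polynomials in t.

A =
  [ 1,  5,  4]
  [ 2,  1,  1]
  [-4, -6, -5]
e^{tA} =
  [-t^2*exp(-t) + 2*t*exp(-t) + exp(-t), -2*t^2*exp(-t) + 5*t*exp(-t), -3*t^2*exp(-t)/2 + 4*t*exp(-t)]
  [2*t^2*exp(-t) + 2*t*exp(-t), 4*t^2*exp(-t) + 2*t*exp(-t) + exp(-t), 3*t^2*exp(-t) + t*exp(-t)]
  [-2*t^2*exp(-t) - 4*t*exp(-t), -4*t^2*exp(-t) - 6*t*exp(-t), -3*t^2*exp(-t) - 4*t*exp(-t) + exp(-t)]

Strategy: write A = P · J · P⁻¹ where J is a Jordan canonical form, so e^{tA} = P · e^{tJ} · P⁻¹, and e^{tJ} can be computed block-by-block.

A has Jordan form
J =
  [-1,  1,  0]
  [ 0, -1,  1]
  [ 0,  0, -1]
(up to reordering of blocks).

Per-block formulas:
  For a 3×3 Jordan block J_3(-1): exp(t · J_3(-1)) = e^(-1t)·(I + t·N + (t^2/2)·N^2), where N is the 3×3 nilpotent shift.

After assembling e^{tJ} and conjugating by P, we get:

e^{tA} =
  [-t^2*exp(-t) + 2*t*exp(-t) + exp(-t), -2*t^2*exp(-t) + 5*t*exp(-t), -3*t^2*exp(-t)/2 + 4*t*exp(-t)]
  [2*t^2*exp(-t) + 2*t*exp(-t), 4*t^2*exp(-t) + 2*t*exp(-t) + exp(-t), 3*t^2*exp(-t) + t*exp(-t)]
  [-2*t^2*exp(-t) - 4*t*exp(-t), -4*t^2*exp(-t) - 6*t*exp(-t), -3*t^2*exp(-t) - 4*t*exp(-t) + exp(-t)]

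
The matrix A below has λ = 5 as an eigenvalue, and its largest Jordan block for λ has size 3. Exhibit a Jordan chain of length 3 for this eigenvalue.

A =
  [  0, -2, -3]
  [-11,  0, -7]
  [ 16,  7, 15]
A Jordan chain for λ = 5 of length 3:
v_1 = (-1, -2, 3)ᵀ
v_2 = (-5, -11, 16)ᵀ
v_3 = (1, 0, 0)ᵀ

Let N = A − (5)·I. We want v_3 with N^3 v_3 = 0 but N^2 v_3 ≠ 0; then v_{j-1} := N · v_j for j = 3, …, 2.

Pick v_3 = (1, 0, 0)ᵀ.
Then v_2 = N · v_3 = (-5, -11, 16)ᵀ.
Then v_1 = N · v_2 = (-1, -2, 3)ᵀ.

Sanity check: (A − (5)·I) v_1 = (0, 0, 0)ᵀ = 0. ✓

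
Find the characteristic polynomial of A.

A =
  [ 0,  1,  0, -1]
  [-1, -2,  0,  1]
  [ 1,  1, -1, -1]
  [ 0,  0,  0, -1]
x^4 + 4*x^3 + 6*x^2 + 4*x + 1

Expanding det(x·I − A) (e.g. by cofactor expansion or by noting that A is similar to its Jordan form J, which has the same characteristic polynomial as A) gives
  χ_A(x) = x^4 + 4*x^3 + 6*x^2 + 4*x + 1
which factors as (x + 1)^4. The eigenvalues (with algebraic multiplicities) are λ = -1 with multiplicity 4.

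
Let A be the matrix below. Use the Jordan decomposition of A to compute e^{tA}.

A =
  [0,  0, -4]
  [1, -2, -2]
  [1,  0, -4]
e^{tA} =
  [2*t*exp(-2*t) + exp(-2*t), 0, -4*t*exp(-2*t)]
  [t*exp(-2*t), exp(-2*t), -2*t*exp(-2*t)]
  [t*exp(-2*t), 0, -2*t*exp(-2*t) + exp(-2*t)]

Strategy: write A = P · J · P⁻¹ where J is a Jordan canonical form, so e^{tA} = P · e^{tJ} · P⁻¹, and e^{tJ} can be computed block-by-block.

A has Jordan form
J =
  [-2,  1,  0]
  [ 0, -2,  0]
  [ 0,  0, -2]
(up to reordering of blocks).

Per-block formulas:
  For a 2×2 Jordan block J_2(-2): exp(t · J_2(-2)) = e^(-2t)·(I + t·N), where N is the 2×2 nilpotent shift.
  For a 1×1 block at λ = -2: exp(t · [-2]) = [e^(-2t)].

After assembling e^{tJ} and conjugating by P, we get:

e^{tA} =
  [2*t*exp(-2*t) + exp(-2*t), 0, -4*t*exp(-2*t)]
  [t*exp(-2*t), exp(-2*t), -2*t*exp(-2*t)]
  [t*exp(-2*t), 0, -2*t*exp(-2*t) + exp(-2*t)]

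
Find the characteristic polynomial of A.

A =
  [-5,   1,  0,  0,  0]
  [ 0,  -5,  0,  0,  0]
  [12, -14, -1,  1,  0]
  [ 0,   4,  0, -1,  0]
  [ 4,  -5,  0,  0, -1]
x^5 + 13*x^4 + 58*x^3 + 106*x^2 + 85*x + 25

Expanding det(x·I − A) (e.g. by cofactor expansion or by noting that A is similar to its Jordan form J, which has the same characteristic polynomial as A) gives
  χ_A(x) = x^5 + 13*x^4 + 58*x^3 + 106*x^2 + 85*x + 25
which factors as (x + 1)^3*(x + 5)^2. The eigenvalues (with algebraic multiplicities) are λ = -5 with multiplicity 2, λ = -1 with multiplicity 3.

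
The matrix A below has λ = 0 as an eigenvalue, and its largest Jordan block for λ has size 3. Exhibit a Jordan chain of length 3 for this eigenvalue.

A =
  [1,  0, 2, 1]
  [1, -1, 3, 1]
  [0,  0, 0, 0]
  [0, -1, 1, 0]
A Jordan chain for λ = 0 of length 3:
v_1 = (1, 0, 0, -1)ᵀ
v_2 = (1, 1, 0, 0)ᵀ
v_3 = (1, 0, 0, 0)ᵀ

Let N = A − (0)·I. We want v_3 with N^3 v_3 = 0 but N^2 v_3 ≠ 0; then v_{j-1} := N · v_j for j = 3, …, 2.

Pick v_3 = (1, 0, 0, 0)ᵀ.
Then v_2 = N · v_3 = (1, 1, 0, 0)ᵀ.
Then v_1 = N · v_2 = (1, 0, 0, -1)ᵀ.

Sanity check: (A − (0)·I) v_1 = (0, 0, 0, 0)ᵀ = 0. ✓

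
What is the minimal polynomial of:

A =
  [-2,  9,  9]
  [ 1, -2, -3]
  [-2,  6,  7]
x^2 - 2*x + 1

The characteristic polynomial is χ_A(x) = (x - 1)^3, so the eigenvalues are known. The minimal polynomial is
  m_A(x) = Π_λ (x − λ)^{k_λ}
where k_λ is the size of the *largest* Jordan block for λ (equivalently, the smallest k with (A − λI)^k v = 0 for every generalised eigenvector v of λ).

  λ = 1: largest Jordan block has size 2, contributing (x − 1)^2

So m_A(x) = (x - 1)^2 = x^2 - 2*x + 1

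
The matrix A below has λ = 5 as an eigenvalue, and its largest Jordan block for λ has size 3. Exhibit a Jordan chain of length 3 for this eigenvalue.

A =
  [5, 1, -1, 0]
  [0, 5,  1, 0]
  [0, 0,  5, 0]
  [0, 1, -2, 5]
A Jordan chain for λ = 5 of length 3:
v_1 = (1, 0, 0, 1)ᵀ
v_2 = (-1, 1, 0, -2)ᵀ
v_3 = (0, 0, 1, 0)ᵀ

Let N = A − (5)·I. We want v_3 with N^3 v_3 = 0 but N^2 v_3 ≠ 0; then v_{j-1} := N · v_j for j = 3, …, 2.

Pick v_3 = (0, 0, 1, 0)ᵀ.
Then v_2 = N · v_3 = (-1, 1, 0, -2)ᵀ.
Then v_1 = N · v_2 = (1, 0, 0, 1)ᵀ.

Sanity check: (A − (5)·I) v_1 = (0, 0, 0, 0)ᵀ = 0. ✓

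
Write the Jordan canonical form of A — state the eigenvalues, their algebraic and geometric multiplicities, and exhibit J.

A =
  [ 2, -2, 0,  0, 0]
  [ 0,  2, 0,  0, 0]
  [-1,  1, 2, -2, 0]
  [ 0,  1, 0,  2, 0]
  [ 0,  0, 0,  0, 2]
J_2(2) ⊕ J_2(2) ⊕ J_1(2)

The characteristic polynomial is
  det(x·I − A) = x^5 - 10*x^4 + 40*x^3 - 80*x^2 + 80*x - 32 = (x - 2)^5

Eigenvalues and multiplicities (the geometric multiplicity of λ is n − rank(A − λI), which equals the number of Jordan blocks for λ):
  λ = 2: algebraic multiplicity = 5, geometric multiplicity = 3

Determining the block sizes for each eigenvalue:
  λ = 2: with am = 5 and gm = 3, the partition is not yet determined (e.g. several partitions of 5 into 3 parts exist). Let N = A − (2)·I. Computing rank(N^1) = 2, rank(N^2) = 0; the number of blocks of size ≥ j is rank(N^{j−1}) − rank(N^j), giving [3, 2]. So we have 2 block(s) of size 2, 1 block(s) of size 1 → block sizes [2, 2, 1]

Assembling the blocks gives a Jordan form
J =
  [2, 1, 0, 0, 0]
  [0, 2, 0, 0, 0]
  [0, 0, 2, 1, 0]
  [0, 0, 0, 2, 0]
  [0, 0, 0, 0, 2]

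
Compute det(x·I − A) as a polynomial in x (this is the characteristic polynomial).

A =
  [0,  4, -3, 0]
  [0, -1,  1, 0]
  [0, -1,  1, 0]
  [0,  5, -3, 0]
x^4

Expanding det(x·I − A) (e.g. by cofactor expansion or by noting that A is similar to its Jordan form J, which has the same characteristic polynomial as A) gives
  χ_A(x) = x^4
which factors as x^4. The eigenvalues (with algebraic multiplicities) are λ = 0 with multiplicity 4.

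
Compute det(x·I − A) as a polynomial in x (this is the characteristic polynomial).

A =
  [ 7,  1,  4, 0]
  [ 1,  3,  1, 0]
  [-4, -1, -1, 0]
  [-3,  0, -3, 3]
x^4 - 12*x^3 + 54*x^2 - 108*x + 81

Expanding det(x·I − A) (e.g. by cofactor expansion or by noting that A is similar to its Jordan form J, which has the same characteristic polynomial as A) gives
  χ_A(x) = x^4 - 12*x^3 + 54*x^2 - 108*x + 81
which factors as (x - 3)^4. The eigenvalues (with algebraic multiplicities) are λ = 3 with multiplicity 4.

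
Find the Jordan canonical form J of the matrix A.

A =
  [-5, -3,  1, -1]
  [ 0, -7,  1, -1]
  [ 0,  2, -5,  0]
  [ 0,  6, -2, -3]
J_3(-5) ⊕ J_1(-5)

The characteristic polynomial is
  det(x·I − A) = x^4 + 20*x^3 + 150*x^2 + 500*x + 625 = (x + 5)^4

Eigenvalues and multiplicities (the geometric multiplicity of λ is n − rank(A − λI), which equals the number of Jordan blocks for λ):
  λ = -5: algebraic multiplicity = 4, geometric multiplicity = 2

Determining the block sizes for each eigenvalue:
  λ = -5: with am = 4 and gm = 2, the partition is not yet determined (e.g. several partitions of 4 into 2 parts exist). Let N = A − (-5)·I. Computing rank(N^1) = 2, rank(N^2) = 1, rank(N^3) = 0; the number of blocks of size ≥ j is rank(N^{j−1}) − rank(N^j), giving [2, 1, 1]. So we have 1 block(s) of size 3, 1 block(s) of size 1 → block sizes [3, 1]

Assembling the blocks gives a Jordan form
J =
  [-5,  1,  0,  0]
  [ 0, -5,  1,  0]
  [ 0,  0, -5,  0]
  [ 0,  0,  0, -5]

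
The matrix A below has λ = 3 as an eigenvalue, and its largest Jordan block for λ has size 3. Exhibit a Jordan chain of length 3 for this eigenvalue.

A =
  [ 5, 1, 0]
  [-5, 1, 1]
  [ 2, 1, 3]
A Jordan chain for λ = 3 of length 3:
v_1 = (-1, 2, -1)ᵀ
v_2 = (2, -5, 2)ᵀ
v_3 = (1, 0, 0)ᵀ

Let N = A − (3)·I. We want v_3 with N^3 v_3 = 0 but N^2 v_3 ≠ 0; then v_{j-1} := N · v_j for j = 3, …, 2.

Pick v_3 = (1, 0, 0)ᵀ.
Then v_2 = N · v_3 = (2, -5, 2)ᵀ.
Then v_1 = N · v_2 = (-1, 2, -1)ᵀ.

Sanity check: (A − (3)·I) v_1 = (0, 0, 0)ᵀ = 0. ✓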